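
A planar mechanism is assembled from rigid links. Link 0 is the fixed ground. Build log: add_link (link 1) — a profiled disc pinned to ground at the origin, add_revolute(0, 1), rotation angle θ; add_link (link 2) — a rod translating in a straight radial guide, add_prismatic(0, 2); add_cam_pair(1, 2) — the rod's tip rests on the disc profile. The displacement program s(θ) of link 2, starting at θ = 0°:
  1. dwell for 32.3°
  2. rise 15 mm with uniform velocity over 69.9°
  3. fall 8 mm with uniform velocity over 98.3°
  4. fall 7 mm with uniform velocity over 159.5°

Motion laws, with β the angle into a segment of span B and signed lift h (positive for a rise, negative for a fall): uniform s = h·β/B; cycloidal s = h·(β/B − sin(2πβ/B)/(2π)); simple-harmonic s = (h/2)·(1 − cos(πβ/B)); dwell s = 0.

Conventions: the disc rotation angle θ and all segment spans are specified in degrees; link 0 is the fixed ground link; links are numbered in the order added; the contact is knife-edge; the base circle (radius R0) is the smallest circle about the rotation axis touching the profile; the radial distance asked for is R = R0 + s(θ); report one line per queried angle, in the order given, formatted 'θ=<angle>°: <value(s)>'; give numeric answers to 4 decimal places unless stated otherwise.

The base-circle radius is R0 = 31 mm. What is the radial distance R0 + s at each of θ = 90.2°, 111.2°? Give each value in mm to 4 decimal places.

seg 1 [0°–32.3°] dwell: s stays 0.0000
seg 2 [32.3°–102.2°] uniform, h=15: θ=90.2° here. β=57.9, B=69.9. 15·57.9/69.9 = 12.4249 → s = 12.4249
seg 2 [32.3°–102.2°] uniform, h=15: full span → s += 15 → s = 15.0000
seg 3 [102.2°–200.5°] uniform, h=-8: θ=111.2° here. β=9, B=98.3. -8·9/98.3 = -0.7325 → s = 14.2675
θ=90.2°: R = R0 + s = 31 + 12.4249 = 43.4249
θ=111.2°: R = R0 + s = 31 + 14.2675 = 45.2675

θ=90.2°: 43.4249
θ=111.2°: 45.2675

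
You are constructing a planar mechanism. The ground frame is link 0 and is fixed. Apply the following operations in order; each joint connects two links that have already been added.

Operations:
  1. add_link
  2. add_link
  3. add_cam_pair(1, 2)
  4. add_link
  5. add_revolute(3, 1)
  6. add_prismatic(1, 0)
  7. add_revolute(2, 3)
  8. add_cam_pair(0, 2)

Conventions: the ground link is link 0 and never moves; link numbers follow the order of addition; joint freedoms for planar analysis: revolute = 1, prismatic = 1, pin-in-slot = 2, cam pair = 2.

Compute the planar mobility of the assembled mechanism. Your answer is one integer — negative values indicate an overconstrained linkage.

ground; <1,0,0>
#1 <2,0,0>
#2 <3,0,0>
C:1↔2 J2 <3,0,1>
#3 <4,0,1>
R:3↔1 J1 <4,1,1>
P:1↔0 J1 <4,2,1>
R:2↔3 J1 <4,3,1>
C:0↔2 J2 <4,3,2>
3×3 − 2×3 − 1×2 = 1

M = 1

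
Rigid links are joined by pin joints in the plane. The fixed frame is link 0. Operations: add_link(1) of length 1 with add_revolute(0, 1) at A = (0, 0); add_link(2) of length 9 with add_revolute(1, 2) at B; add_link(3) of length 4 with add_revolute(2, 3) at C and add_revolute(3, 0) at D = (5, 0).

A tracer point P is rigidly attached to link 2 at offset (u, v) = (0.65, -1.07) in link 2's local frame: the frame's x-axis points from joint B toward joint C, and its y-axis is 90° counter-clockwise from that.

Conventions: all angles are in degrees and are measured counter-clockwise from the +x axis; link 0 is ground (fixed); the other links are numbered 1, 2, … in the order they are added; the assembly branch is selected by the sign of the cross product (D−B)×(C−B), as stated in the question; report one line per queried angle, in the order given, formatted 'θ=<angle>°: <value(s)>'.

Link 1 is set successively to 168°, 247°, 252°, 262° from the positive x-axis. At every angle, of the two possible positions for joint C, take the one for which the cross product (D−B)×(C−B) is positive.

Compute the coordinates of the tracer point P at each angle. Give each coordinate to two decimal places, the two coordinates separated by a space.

A=(0,0), D=(5.00,0)
θ=168°: B = A + 1.00·(cos168°, sin168°) = (-0.9781, 0.2079)
θ=168°: |BD| = 5.9818
θ=168°: circle(B,9.00) ∩ circle(D,4.00): a=8.4241, h=3.1678
θ=168°:   candidates: C₊=(7.5509,3.0810) cross=18.949; C₋=(7.3307,-3.2508) cross=-18.949
θ=168°:   branch + wants cross > 0 → take C=(7.5509,3.0810) (cross=18.949)
θ=168°: ex = (C−B)/|BC| = (0.9477,0.3192); ey = (-0.3192,0.9477)
θ=168°: P = B + 0.65·ex + -1.07·ey = (-0.0206,-0.5986)
θ=247°: B = A + 1.00·(cos247°, sin247°) = (-0.3907, -0.9205)
θ=247°: |BD| = 5.4688
θ=247°: circle(B,9.00) ∩ circle(D,4.00): a=8.6772, h=2.3887
θ=247°:   candidates: C₊=(7.7606,2.8946) cross=13.063; C₋=(8.5648,-1.8145) cross=-13.063
θ=247°:   branch + wants cross > 0 → take C=(7.7606,2.8946) (cross=13.063)
θ=247°: ex = (C−B)/|BC| = (0.9057,0.4239); ey = (-0.4239,0.9057)
θ=247°: P = B + 0.65·ex + -1.07·ey = (0.6516,-1.6141)
θ=252°: B = A + 1.00·(cos252°, sin252°) = (-0.3090, -0.9511)
θ=252°: |BD| = 5.3935
θ=252°: circle(B,9.00) ∩ circle(D,4.00): a=8.7225, h=2.2176
θ=252°:   candidates: C₊=(7.8858,2.7699) cross=11.961; C₋=(8.6679,-1.5959) cross=-11.961
θ=252°:   branch + wants cross > 0 → take C=(7.8858,2.7699) (cross=11.961)
θ=252°: ex = (C−B)/|BC| = (0.9105,0.4134); ey = (-0.4134,0.9105)
θ=252°: P = B + 0.65·ex + -1.07·ey = (0.7252,-1.6566)
θ=262°: B = A + 1.00·(cos262°, sin262°) = (-0.1392, -0.9903)
θ=262°: |BD| = 5.2337
θ=262°: circle(B,9.00) ∩ circle(D,4.00): a=8.8266, h=1.7582
θ=262°:   candidates: C₊=(8.1953,2.4062) cross=9.202; C₋=(8.8607,-1.0466) cross=-9.202
θ=262°:   branch + wants cross > 0 → take C=(8.1953,2.4062) (cross=9.202)
θ=262°: ex = (C−B)/|BC| = (0.9261,0.3774); ey = (-0.3774,0.9261)
θ=262°: P = B + 0.65·ex + -1.07·ey = (0.8666,-1.7358)

θ=168°: -0.02 -0.60
θ=247°: 0.65 -1.61
θ=252°: 0.73 -1.66
θ=262°: 0.87 -1.74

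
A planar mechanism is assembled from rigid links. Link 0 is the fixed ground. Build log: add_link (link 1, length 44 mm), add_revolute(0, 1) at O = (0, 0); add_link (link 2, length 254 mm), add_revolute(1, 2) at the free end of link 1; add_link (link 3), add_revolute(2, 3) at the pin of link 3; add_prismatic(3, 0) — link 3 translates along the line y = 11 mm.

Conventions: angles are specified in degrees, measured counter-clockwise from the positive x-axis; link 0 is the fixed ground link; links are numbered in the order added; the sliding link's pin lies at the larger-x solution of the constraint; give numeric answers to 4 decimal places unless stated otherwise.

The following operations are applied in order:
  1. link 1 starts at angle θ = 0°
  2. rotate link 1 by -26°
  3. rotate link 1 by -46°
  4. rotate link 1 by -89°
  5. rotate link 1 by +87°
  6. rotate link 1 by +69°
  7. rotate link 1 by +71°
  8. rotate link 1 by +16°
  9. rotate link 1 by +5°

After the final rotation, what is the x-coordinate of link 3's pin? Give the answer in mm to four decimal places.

geometry: r = 44 mm, L = 254 mm, e = 11 mm; θ starts at 0°
rotate link 1 by -26°: θ ← 0° -26° = -26°
rotate link 1 by -46°: θ ← -26° -46° = -72°
rotate link 1 by -89°: θ ← -72° -89° = -161°
rotate link 1 by +87°: θ ← -161° +87° = -74°
rotate link 1 by +69°: θ ← -74° +69° = -5°
rotate link 1 by +71°: θ ← -5° +71° = 66°
rotate link 1 by +16°: θ ← 66° +16° = 82°
rotate link 1 by +5°: θ ← 82° +5° = 87°
crank pin P = (r cos θ, r sin θ) = (2.302782, 43.939700)
h = r sin θ − e = 43.939700 − 11 = 32.939700
x = r cos θ + √(L² − h²) = 2.302782 + 251.855070 = 254.157852

254.1579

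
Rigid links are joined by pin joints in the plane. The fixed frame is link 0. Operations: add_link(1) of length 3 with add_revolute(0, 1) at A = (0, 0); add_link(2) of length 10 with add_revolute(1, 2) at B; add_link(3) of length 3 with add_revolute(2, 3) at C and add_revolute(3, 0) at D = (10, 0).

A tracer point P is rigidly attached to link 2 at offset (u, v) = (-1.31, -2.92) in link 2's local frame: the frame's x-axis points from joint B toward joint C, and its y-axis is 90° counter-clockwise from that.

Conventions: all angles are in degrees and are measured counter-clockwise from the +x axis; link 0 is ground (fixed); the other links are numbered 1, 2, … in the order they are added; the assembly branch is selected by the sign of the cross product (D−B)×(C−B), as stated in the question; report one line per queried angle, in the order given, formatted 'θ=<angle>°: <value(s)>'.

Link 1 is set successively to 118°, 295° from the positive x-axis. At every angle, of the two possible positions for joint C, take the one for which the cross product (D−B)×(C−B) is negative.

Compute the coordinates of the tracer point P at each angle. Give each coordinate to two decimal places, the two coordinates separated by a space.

A=(0,0), D=(10.00,0)
θ=118°: B = A + 3.00·(cos118°, sin118°) = (-1.4084, 2.6488)
θ=118°: |BD| = 11.7119
θ=118°: circle(B,10.00) ∩ circle(D,3.00): a=9.7409, h=2.2617
θ=118°:   candidates: C₊=(8.5916,2.6488) cross=26.488; C₋=(7.5686,-1.7573) cross=-26.488
θ=118°:   branch - wants cross < 0 → take C=(7.5686,-1.7573) (cross=-26.488)
θ=118°: ex = (C−B)/|BC| = (0.8977,-0.4406); ey = (0.4406,0.8977)
θ=118°: P = B + -1.31·ex + -2.92·ey = (-3.8710,0.6048)
θ=295°: B = A + 3.00·(cos295°, sin295°) = (1.2679, -2.7189)
θ=295°: |BD| = 9.1456
θ=295°: circle(B,10.00) ∩ circle(D,3.00): a=9.5479, h=2.9729
θ=295°:   candidates: C₊=(9.5002,2.9581) cross=27.189; C₋=(11.2679,-2.7189) cross=-27.189
θ=295°:   branch - wants cross < 0 → take C=(11.2679,-2.7189) (cross=-27.189)
θ=295°: ex = (C−B)/|BC| = (1.0000,0.0000); ey = (-0.0000,1.0000)
θ=295°: P = B + -1.31·ex + -2.92·ey = (-0.0421,-5.6389)

θ=118°: -3.87 0.60
θ=295°: -0.04 -5.64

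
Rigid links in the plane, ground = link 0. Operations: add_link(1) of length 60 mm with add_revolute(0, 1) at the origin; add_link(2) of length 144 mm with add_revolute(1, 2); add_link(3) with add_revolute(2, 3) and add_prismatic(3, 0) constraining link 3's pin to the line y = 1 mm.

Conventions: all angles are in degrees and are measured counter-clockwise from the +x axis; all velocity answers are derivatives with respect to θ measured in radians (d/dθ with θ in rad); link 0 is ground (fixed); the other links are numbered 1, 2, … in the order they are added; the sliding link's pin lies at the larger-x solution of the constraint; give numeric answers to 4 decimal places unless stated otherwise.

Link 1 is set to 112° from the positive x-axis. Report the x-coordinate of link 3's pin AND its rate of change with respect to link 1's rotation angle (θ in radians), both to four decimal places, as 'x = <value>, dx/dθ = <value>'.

geometry: r = 60 mm, L = 144 mm, e = 1 mm
crank pin P = (r cos θ, r sin θ) = (-22.476396, 55.631031)
h = r sin θ − e = 55.631031 − 1 = 54.631031
x = r cos θ + √(L² − h²) = -22.476396 + 133.234569 = 110.758174
dx/dθ = −r sin θ − h·r cos θ/√(L² − h²) (θ in radians; h = 54.631031) = -46.414890

x = 110.7582, dx/dθ = -46.4149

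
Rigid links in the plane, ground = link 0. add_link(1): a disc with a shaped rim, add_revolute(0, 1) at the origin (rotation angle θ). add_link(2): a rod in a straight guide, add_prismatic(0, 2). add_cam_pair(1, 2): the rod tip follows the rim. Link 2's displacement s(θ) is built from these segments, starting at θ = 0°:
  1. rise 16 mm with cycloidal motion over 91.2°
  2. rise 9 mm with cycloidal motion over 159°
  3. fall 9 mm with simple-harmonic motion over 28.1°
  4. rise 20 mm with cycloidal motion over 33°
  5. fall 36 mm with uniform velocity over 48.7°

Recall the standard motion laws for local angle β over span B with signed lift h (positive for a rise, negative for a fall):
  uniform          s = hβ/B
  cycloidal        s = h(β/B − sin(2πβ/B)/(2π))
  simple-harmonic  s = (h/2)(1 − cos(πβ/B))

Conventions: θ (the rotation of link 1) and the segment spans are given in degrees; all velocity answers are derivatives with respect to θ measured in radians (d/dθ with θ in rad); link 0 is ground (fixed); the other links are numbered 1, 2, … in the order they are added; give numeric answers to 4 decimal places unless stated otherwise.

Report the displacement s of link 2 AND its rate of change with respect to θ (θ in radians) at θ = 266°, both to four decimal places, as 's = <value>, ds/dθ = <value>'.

segment 1 (0° to 91.2°, cycloidal, h = 16) is passed completely: s = 0.0000 + (16) = 16.0000
segment 2 (91.2° to 250.2°, cycloidal, h = 9) is passed completely: s = 16.0000 + (9) = 25.0000
θ = 266° falls in segment 3 (250.2° to 278.3°, simple-harmonic, h = -9): β = 266 − 250.2 = 15.8°, B = 28.1°; Δs = -9/2·(1 − cos(π·0.5623)) = -5.3748; s = 25.0000 − 5.3748 = 19.6252
velocity in seg [250.2°–278.3°] (simple-harmonic), θ in radians: β = 15.8° = 0.2758 rad, B = 28.1° = 0.4904 rad; ds/dθ = (πh/(2B)) sin(πβ/B) = (π·(-9)/(2·0.4904)) sin(π·0.5623) = -28.275669 mm/rad

s = 19.6252, ds/dθ = -28.2757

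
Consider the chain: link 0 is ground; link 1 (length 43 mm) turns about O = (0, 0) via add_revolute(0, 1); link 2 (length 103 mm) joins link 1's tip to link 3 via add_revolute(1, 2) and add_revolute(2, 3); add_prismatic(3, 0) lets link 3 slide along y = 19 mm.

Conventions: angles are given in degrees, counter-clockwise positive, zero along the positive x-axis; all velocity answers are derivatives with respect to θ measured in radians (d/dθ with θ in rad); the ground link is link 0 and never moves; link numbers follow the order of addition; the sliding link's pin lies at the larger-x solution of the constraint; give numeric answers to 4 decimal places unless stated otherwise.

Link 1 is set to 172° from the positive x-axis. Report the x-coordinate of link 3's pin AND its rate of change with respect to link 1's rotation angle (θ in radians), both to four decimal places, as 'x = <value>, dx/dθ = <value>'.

geometry: r = 43 mm, L = 103 mm, e = 19 mm
crank pin P = (r cos θ, r sin θ) = (-42.581527, 5.984443)
h = r sin θ − e = 5.984443 − 19 = -13.015557
x = r cos θ + √(L² − h²) = -42.581527 + 102.174338 = 59.592811
dx/dθ = −r sin θ − h·r cos θ/√(L² − h²) (θ in radians; h = -13.015557) = -11.408724

x = 59.5928, dx/dθ = -11.4087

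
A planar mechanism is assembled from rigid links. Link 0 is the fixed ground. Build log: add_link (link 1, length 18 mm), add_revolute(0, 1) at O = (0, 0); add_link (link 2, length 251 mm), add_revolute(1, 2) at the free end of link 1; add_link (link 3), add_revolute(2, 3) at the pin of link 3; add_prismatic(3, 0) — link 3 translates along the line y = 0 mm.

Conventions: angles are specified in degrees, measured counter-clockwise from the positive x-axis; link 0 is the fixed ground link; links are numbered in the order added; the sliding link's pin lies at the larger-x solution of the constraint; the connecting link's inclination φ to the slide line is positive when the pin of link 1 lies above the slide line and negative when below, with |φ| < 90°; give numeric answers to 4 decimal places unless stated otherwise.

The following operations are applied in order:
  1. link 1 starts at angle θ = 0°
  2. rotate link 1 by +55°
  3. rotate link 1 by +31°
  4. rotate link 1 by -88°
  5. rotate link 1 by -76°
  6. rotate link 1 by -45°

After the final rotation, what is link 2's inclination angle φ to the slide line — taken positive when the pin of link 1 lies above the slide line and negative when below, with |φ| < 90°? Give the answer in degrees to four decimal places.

geometry: r = 18 mm, L = 251 mm, e = 0 mm; θ starts at 0°
rotate link 1 by +55°: θ ← 0° +55° = 55°
rotate link 1 by +31°: θ ← 55° +31° = 86°
rotate link 1 by -88°: θ ← 86° -88° = -2°
rotate link 1 by -76°: θ ← -2° -76° = -78°
rotate link 1 by -45°: θ ← -78° -45° = -123°
h = r sin θ − e = -15.096070 − 0 = -15.096070
sin φ = h / L = -15.096070 / 251 = -0.06014371
φ = arcsin(-0.06014371) = -3.448061°

-3.4481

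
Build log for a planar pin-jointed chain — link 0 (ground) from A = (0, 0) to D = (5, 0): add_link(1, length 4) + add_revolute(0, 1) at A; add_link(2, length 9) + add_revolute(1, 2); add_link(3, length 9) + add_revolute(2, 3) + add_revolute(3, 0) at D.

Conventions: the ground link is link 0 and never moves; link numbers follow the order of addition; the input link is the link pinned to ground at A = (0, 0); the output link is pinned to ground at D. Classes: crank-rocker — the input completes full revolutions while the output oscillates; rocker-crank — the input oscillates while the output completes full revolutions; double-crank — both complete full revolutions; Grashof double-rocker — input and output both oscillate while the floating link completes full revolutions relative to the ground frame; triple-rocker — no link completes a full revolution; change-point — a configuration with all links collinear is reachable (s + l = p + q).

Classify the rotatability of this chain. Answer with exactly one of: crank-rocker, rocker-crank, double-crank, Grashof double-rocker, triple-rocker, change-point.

lengths: ground=5, input=4, coupler=9, output=9
sorted: s=4 (shortest), l=9 (longest), p+q=14
s + l = 13 vs p + q = 14
s + l < p + q (Grashof) with shortest = input link → crank-rocker

crank-rocker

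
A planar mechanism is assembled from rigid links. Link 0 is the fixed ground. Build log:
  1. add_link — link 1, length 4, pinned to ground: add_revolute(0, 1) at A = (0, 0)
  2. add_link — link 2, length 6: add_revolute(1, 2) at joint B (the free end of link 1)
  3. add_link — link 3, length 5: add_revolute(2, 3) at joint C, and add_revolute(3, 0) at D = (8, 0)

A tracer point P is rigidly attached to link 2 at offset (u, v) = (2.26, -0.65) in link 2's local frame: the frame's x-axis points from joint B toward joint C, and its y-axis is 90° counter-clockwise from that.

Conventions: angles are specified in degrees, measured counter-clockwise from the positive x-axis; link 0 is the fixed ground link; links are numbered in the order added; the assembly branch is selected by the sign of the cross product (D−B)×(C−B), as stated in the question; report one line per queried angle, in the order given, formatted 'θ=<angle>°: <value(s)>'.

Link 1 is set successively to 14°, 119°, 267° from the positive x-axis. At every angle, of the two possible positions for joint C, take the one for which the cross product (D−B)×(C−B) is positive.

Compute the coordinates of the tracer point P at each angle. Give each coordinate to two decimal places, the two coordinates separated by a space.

A=(0,0), D=(8.00,0)
θ=14°: B = A + 4.00·(cos14°, sin14°) = (3.8812, 0.9677)
θ=14°: |BD| = 4.2310
θ=14°: circle(B,6.00) ∩ circle(D,5.00): a=3.4154, h=4.9330
θ=14°:   candidates: C₊=(8.3343,4.9888) cross=20.872; C₋=(6.0778,-4.6158) cross=-20.872
θ=14°:   branch + wants cross > 0 → take C=(8.3343,4.9888) (cross=20.872)
θ=14°: ex = (C−B)/|BC| = (0.7422,0.6702); ey = (-0.6702,0.7422)
θ=14°: P = B + 2.26·ex + -0.65·ey = (5.9942,1.9999)
θ=119°: B = A + 4.00·(cos119°, sin119°) = (-1.9392, 3.4985)
θ=119°: |BD| = 10.5370
θ=119°: circle(B,6.00) ∩ circle(D,5.00): a=5.7905, h=1.5718
θ=119°:   candidates: C₊=(4.0446,3.0586) cross=16.562; C₋=(3.0009,0.0933) cross=-16.562
θ=119°:   branch + wants cross > 0 → take C=(4.0446,3.0586) (cross=16.562)
θ=119°: ex = (C−B)/|BC| = (0.9973,-0.0733); ey = (0.0733,0.9973)
θ=119°: P = B + 2.26·ex + -0.65·ey = (0.2670,2.6845)
θ=267°: B = A + 4.00·(cos267°, sin267°) = (-0.2093, -3.9945)
θ=267°: |BD| = 9.1296
θ=267°: circle(B,6.00) ∩ circle(D,5.00): a=5.1672, h=3.0495
θ=267°:   candidates: C₊=(3.1028,1.0085) cross=27.841; C₋=(5.7713,-4.4758) cross=-27.841
θ=267°:   branch + wants cross > 0 → take C=(3.1028,1.0085) (cross=27.841)
θ=267°: ex = (C−B)/|BC| = (0.5520,0.8338); ey = (-0.8338,0.5520)
θ=267°: P = B + 2.26·ex + -0.65·ey = (1.5802,-2.4689)

θ=14°: 5.99 2.00
θ=119°: 0.27 2.68
θ=267°: 1.58 -2.47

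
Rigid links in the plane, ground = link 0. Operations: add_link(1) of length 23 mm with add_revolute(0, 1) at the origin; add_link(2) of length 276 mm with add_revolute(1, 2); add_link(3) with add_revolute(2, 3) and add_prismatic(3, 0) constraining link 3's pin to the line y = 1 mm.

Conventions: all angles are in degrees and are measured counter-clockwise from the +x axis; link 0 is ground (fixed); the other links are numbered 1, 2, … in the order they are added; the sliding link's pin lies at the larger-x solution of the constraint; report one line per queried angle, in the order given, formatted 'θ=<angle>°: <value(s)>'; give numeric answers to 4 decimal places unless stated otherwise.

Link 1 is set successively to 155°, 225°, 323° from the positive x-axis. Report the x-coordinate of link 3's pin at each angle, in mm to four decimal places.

geometry: r = 23 mm, L = 276 mm, e = 1 mm
θ=155°: crank pin P = (r cos θ, r sin θ) = (-20.845079, 9.720220)
θ=155°: h = r sin θ − e = 9.720220 − 1 = 8.720220
θ=155°: x = r cos θ + √(L² − h²) = -20.845079 + 275.862208 = 255.017129
θ=225°: crank pin P = (r cos θ, r sin θ) = (-16.263456, -16.263456)
θ=225°: h = r sin θ − e = -16.263456 − 1 = -17.263456
θ=225°: x = r cos θ + √(L² − h²) = -16.263456 + 275.459567 = 259.196111
θ=323°: crank pin P = (r cos θ, r sin θ) = (18.368617, -13.841746)
θ=323°: h = r sin θ − e = -13.841746 − 1 = -14.841746
θ=323°: x = r cos θ + √(L² − h²) = 18.368617 + 275.600658 = 293.969275

θ=155°: 255.0171
θ=225°: 259.1961
θ=323°: 293.9693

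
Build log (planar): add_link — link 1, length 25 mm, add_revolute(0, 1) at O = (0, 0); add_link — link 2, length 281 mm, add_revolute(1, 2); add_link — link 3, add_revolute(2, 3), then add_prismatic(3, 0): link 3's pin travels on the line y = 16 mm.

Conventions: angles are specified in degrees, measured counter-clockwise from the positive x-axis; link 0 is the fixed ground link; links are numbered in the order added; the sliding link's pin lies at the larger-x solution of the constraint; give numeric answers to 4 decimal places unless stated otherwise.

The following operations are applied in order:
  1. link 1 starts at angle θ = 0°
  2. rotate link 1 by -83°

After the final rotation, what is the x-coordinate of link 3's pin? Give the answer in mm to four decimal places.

geometry: r = 25 mm, L = 281 mm, e = 16 mm; θ starts at 0°
rotate link 1 by -83°: θ ← 0° -83° = -83°
crank pin P = (r cos θ, r sin θ) = (3.046734, -24.813654)
h = r sin θ − e = -24.813654 − 16 = -40.813654
x = r cos θ + √(L² − h²) = 3.046734 + 278.020225 = 281.066959

281.0670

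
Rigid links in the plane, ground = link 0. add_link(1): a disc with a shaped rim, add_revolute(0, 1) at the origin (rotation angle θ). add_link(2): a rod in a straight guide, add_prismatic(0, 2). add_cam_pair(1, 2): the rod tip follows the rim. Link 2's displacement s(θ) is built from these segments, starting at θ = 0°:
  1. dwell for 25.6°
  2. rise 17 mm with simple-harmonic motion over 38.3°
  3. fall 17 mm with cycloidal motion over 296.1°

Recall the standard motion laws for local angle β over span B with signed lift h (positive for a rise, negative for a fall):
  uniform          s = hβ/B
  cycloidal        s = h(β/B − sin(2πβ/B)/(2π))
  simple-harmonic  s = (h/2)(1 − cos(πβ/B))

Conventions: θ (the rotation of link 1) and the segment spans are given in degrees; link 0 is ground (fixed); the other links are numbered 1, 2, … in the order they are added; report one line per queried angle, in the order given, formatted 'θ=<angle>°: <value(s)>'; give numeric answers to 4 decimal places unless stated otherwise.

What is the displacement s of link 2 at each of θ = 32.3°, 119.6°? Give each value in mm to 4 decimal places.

segment 1 (0° to 25.6°, dwell): s unchanged at 0.0000
θ = 32.3° falls in segment 2 (25.6° to 63.9°, simple-harmonic, h = 17): β = 32.3 − 25.6 = 6.7°, B = 38.3°; Δs = 17/2·(1 − cos(π·0.1749)) = 1.2516; s = 0.0000 + 1.2516 = 1.2516
segment 2 (25.6° to 63.9°, simple-harmonic, h = 17) is passed completely: s = 0.0000 + (17) = 17.0000
θ = 119.6° falls in segment 3 (63.9° to 360°, cycloidal, h = -17): β = 119.6 − 63.9 = 55.7°, B = 296.1°; Δs = -17·(0.1881 − sin(2π·0.1881)/(2π)) = -0.6943; s = 17.0000 − 0.6943 = 16.3057

θ=32.3°: 1.2516
θ=119.6°: 16.3057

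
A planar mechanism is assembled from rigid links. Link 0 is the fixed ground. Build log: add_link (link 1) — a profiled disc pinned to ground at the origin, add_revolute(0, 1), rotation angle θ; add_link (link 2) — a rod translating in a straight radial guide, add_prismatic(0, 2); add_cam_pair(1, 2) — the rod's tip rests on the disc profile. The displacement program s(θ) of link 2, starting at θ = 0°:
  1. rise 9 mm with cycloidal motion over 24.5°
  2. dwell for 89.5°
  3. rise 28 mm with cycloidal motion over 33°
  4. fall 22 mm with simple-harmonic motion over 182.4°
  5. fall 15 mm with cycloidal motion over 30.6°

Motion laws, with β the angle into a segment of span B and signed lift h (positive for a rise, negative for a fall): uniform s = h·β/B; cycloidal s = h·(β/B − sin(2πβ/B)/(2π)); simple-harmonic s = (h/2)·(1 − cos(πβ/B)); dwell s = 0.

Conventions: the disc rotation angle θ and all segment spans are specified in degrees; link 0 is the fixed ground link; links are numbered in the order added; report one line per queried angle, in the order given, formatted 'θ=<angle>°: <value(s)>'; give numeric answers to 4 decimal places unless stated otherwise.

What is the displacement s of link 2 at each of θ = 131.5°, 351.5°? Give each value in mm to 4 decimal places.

seg 1 [0°–24.5°] cycloidal, h=9: full span → s += 9 → s = 9.0000
seg 2 [24.5°–114°] dwell: s stays 9.0000
seg 3 [114°–147°] cycloidal, h=28: θ=131.5° here. β=17.5, B=33. 28·(0.5303 − sin(2π·0.5303)/(2π)) = 15.6919 → s = 24.6919
seg 3 [114°–147°] cycloidal, h=28: full span → s += 28 → s = 37.0000
seg 4 [147°–329.4°] simple-harmonic, h=-22: full span → s += -22 → s = 15.0000
seg 5 [329.4°–360°] cycloidal, h=-15: θ=351.5° here. β=22.1, B=30.6. -15·(0.7222 − sin(2π·0.7222)/(2π)) = -13.1844 → s = 1.8156

θ=131.5°: 24.6919
θ=351.5°: 1.8156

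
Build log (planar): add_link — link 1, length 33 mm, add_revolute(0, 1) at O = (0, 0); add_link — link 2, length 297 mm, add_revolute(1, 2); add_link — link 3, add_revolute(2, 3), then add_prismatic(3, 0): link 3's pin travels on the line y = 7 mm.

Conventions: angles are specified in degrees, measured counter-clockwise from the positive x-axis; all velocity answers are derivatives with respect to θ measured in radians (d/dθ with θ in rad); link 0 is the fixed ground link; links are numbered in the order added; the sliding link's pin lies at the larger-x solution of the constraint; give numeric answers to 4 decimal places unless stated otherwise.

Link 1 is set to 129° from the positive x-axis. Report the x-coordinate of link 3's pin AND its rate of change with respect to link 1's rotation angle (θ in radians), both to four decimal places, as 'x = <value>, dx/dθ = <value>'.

geometry: r = 33 mm, L = 297 mm, e = 7 mm
crank pin P = (r cos θ, r sin θ) = (-20.767573, 25.645817)
h = r sin θ − e = 25.645817 − 7 = 18.645817
x = r cos θ + √(L² − h²) = -20.767573 + 296.414125 = 275.646552
dx/dθ = −r sin θ − h·r cos θ/√(L² − h²) (θ in radians; h = 18.645817) = -24.339441

x = 275.6466, dx/dθ = -24.3394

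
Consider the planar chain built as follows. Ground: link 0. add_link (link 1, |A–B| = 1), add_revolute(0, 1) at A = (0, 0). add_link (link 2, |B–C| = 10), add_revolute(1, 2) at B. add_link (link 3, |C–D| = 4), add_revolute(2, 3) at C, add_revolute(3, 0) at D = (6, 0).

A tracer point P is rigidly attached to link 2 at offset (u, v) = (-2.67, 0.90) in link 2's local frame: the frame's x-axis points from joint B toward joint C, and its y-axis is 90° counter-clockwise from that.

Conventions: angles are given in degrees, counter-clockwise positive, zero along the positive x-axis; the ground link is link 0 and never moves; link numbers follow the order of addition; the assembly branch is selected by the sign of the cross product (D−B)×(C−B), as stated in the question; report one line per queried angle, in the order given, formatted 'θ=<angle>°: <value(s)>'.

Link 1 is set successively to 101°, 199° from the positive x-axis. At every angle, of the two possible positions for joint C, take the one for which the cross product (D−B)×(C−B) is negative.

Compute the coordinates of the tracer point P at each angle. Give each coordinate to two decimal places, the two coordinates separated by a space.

A=(0,0), D=(6.00,0)
θ=101°: B = A + 1.00·(cos101°, sin101°) = (-0.1908, 0.9816)
θ=101°: |BD| = 6.2682
θ=101°: circle(B,10.00) ∩ circle(D,4.00): a=9.8346, h=1.8112
θ=101°:   candidates: C₊=(9.8061,1.2303) cross=11.353; C₋=(9.2388,-2.3473) cross=-11.353
θ=101°:   branch - wants cross < 0 → take C=(9.2388,-2.3473) (cross=-11.353)
θ=101°: ex = (C−B)/|BC| = (0.9430,-0.3329); ey = (0.3329,0.9430)
θ=101°: P = B + -2.67·ex + 0.90·ey = (-2.4089,2.7191)
θ=199°: B = A + 1.00·(cos199°, sin199°) = (-0.9455, -0.3256)
θ=199°: |BD| = 6.9531
θ=199°: circle(B,10.00) ∩ circle(D,4.00): a=9.5170, h=3.0703
θ=199°:   candidates: C₊=(8.4173,3.1870) cross=21.348; C₋=(8.7048,-2.9469) cross=-21.348
θ=199°:   branch - wants cross < 0 → take C=(8.7048,-2.9469) (cross=-21.348)
θ=199°: ex = (C−B)/|BC| = (0.9650,-0.2621); ey = (0.2621,0.9650)
θ=199°: P = B + -2.67·ex + 0.90·ey = (-3.2862,1.2428)

θ=101°: -2.41 2.72
θ=199°: -3.29 1.24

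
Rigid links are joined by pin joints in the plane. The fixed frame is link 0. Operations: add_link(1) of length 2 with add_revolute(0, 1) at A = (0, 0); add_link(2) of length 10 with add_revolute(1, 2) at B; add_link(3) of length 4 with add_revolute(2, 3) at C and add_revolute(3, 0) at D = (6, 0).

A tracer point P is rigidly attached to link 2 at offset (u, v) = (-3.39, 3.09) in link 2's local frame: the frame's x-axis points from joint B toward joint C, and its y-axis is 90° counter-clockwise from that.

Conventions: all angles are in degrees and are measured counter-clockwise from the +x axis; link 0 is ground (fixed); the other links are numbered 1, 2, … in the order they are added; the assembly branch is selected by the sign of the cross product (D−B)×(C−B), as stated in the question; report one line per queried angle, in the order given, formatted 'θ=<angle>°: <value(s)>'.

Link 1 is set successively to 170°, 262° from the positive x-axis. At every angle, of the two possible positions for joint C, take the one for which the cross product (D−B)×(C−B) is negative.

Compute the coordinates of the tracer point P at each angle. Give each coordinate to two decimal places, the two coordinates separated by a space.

A=(0,0), D=(6.00,0)
θ=170°: B = A + 2.00·(cos170°, sin170°) = (-1.9696, 0.3473)
θ=170°: |BD| = 7.9772
θ=170°: circle(B,10.00) ∩ circle(D,4.00): a=9.2536, h=3.7909
θ=170°:   candidates: C₊=(7.4403,3.7317) cross=30.240; C₋=(7.1102,-3.8429) cross=-30.240
θ=170°:   branch - wants cross < 0 → take C=(7.1102,-3.8429) (cross=-30.240)
θ=170°: ex = (C−B)/|BC| = (0.9080,-0.4190); ey = (0.4190,0.9080)
θ=170°: P = B + -3.39·ex + 3.09·ey = (-3.7529,4.5734)
θ=262°: B = A + 2.00·(cos262°, sin262°) = (-0.2783, -1.9805)
θ=262°: |BD| = 6.5833
θ=262°: circle(B,10.00) ∩ circle(D,4.00): a=9.6714, h=2.5424
θ=262°:   candidates: C₊=(8.1802,3.3536) cross=16.737; C₋=(9.7099,-1.4956) cross=-16.737
θ=262°:   branch - wants cross < 0 → take C=(9.7099,-1.4956) (cross=-16.737)
θ=262°: ex = (C−B)/|BC| = (0.9988,0.0485); ey = (-0.0485,0.9988)
θ=262°: P = B + -3.39·ex + 3.09·ey = (-3.8142,0.9414)

θ=170°: -3.75 4.57
θ=262°: -3.81 0.94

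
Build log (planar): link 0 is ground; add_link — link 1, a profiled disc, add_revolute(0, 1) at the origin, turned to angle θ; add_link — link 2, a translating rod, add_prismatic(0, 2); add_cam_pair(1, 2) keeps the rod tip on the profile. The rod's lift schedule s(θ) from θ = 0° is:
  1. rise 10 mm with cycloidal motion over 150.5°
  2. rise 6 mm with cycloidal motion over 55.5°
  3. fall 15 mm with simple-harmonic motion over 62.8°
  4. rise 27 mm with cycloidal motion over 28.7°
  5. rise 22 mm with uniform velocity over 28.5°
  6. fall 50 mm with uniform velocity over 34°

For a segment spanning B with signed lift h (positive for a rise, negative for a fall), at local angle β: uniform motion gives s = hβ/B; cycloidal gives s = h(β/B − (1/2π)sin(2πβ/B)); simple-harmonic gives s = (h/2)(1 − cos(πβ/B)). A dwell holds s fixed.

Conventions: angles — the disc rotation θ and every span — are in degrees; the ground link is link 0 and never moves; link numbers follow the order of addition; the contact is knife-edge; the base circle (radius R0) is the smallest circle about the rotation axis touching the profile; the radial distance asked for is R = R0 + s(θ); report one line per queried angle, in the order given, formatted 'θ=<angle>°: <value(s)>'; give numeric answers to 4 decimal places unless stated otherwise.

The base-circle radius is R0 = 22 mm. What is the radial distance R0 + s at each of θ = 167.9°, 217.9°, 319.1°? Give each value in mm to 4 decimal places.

seg 1 [0°–150.5°] cycloidal, h=10: full span → s += 10 → s = 10.0000
seg 2 [150.5°–206°] cycloidal, h=6: θ=167.9° here. β=17.4, B=55.5. 6·(0.3135 − sin(2π·0.3135)/(2π)) = 1.0012 → s = 11.0012
seg 2 [150.5°–206°] cycloidal, h=6: full span → s += 6 → s = 16.0000
seg 3 [206°–268.8°] simple-harmonic, h=-15: θ=217.9° here. β=11.9, B=62.8. -15/2·(1 − cos(π·0.1895)) = -1.2902 → s = 14.7098
seg 3 [206°–268.8°] simple-harmonic, h=-15: full span → s += -15 → s = 1.0000
seg 4 [268.8°–297.5°] cycloidal, h=27: full span → s += 27 → s = 28.0000
seg 5 [297.5°–326°] uniform, h=22: θ=319.1° here. β=21.6, B=28.5. 22·21.6/28.5 = 16.6737 → s = 44.6737
θ=167.9°: R = R0 + s = 22 + 11.0012 = 33.0012
θ=217.9°: R = R0 + s = 22 + 14.7098 = 36.7098
θ=319.1°: R = R0 + s = 22 + 44.6737 = 66.6737

θ=167.9°: 33.0012
θ=217.9°: 36.7098
θ=319.1°: 66.6737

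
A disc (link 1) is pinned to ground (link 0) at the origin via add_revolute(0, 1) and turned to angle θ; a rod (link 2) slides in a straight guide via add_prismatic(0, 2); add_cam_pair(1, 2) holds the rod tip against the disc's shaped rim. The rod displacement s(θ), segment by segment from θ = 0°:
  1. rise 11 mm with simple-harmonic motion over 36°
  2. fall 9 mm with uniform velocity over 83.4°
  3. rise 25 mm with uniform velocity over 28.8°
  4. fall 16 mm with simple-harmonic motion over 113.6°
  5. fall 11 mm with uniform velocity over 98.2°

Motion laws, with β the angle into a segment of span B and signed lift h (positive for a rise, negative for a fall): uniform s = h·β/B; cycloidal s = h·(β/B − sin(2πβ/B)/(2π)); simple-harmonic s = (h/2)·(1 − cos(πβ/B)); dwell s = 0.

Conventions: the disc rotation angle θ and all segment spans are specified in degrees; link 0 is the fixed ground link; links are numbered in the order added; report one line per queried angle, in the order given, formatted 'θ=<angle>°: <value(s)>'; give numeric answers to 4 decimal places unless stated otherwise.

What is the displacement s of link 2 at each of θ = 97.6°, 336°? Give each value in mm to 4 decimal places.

segment 1 (0° to 36°, simple-harmonic, h = 11) is passed completely: s = 0.0000 + (11) = 11.0000
θ = 97.6° falls in segment 2 (36° to 119.4°, uniform, h = -9): β = 97.6 − 36 = 61.6°, B = 83.4°; Δs = -9·61.6/83.4 = -6.6475; s = 11.0000 − 6.6475 = 4.3525
segment 2 (36° to 119.4°, uniform, h = -9) is passed completely: s = 11.0000 + (-9) = 2.0000
segment 3 (119.4° to 148.2°, uniform, h = 25) is passed completely: s = 2.0000 + (25) = 27.0000
segment 4 (148.2° to 261.8°, simple-harmonic, h = -16) is passed completely: s = 27.0000 + (-16) = 11.0000
θ = 336° falls in segment 5 (261.8° to 360°, uniform, h = -11): β = 336 − 261.8 = 74.2°, B = 98.2°; Δs = -11·74.2/98.2 = -8.3116; s = 11.0000 − 8.3116 = 2.6884

θ=97.6°: 4.3525
θ=336°: 2.6884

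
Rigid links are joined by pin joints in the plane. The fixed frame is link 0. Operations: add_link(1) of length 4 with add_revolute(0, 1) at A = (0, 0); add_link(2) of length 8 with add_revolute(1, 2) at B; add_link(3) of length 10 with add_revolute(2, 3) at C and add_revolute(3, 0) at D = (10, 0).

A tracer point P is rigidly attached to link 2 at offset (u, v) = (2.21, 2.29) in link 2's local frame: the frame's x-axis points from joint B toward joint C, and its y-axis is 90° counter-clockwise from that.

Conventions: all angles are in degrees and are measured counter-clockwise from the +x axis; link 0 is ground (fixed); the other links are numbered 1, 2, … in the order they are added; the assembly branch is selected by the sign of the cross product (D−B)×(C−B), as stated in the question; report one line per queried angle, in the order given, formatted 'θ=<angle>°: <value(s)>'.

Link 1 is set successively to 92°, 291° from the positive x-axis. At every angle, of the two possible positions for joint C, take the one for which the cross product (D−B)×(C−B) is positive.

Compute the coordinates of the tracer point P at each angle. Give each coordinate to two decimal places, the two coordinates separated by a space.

A=(0,0), D=(10.00,0)
θ=92°: B = A + 4.00·(cos92°, sin92°) = (-0.1396, 3.9976)
θ=92°: |BD| = 10.8992
θ=92°: circle(B,8.00) ∩ circle(D,10.00): a=3.7981, h=7.0409
θ=92°:   candidates: C₊=(5.9762,9.1547) cross=76.740; C₋=(0.8113,-3.9457) cross=-76.740
θ=92°:   branch + wants cross > 0 → take C=(5.9762,9.1547) (cross=76.740)
θ=92°: ex = (C−B)/|BC| = (0.7645,0.6446); ey = (-0.6446,0.7645)
θ=92°: P = B + 2.21·ex + 2.29·ey = (0.0737,7.1729)
θ=291°: B = A + 4.00·(cos291°, sin291°) = (1.4335, -3.7343)
θ=291°: |BD| = 9.3451
θ=291°: circle(B,8.00) ∩ circle(D,10.00): a=2.7464, h=7.5138
θ=291°:   candidates: C₊=(0.9485,4.2510) cross=70.217; C₋=(6.9536,-9.5247) cross=-70.217
θ=291°:   branch + wants cross > 0 → take C=(0.9485,4.2510) (cross=70.217)
θ=291°: ex = (C−B)/|BC| = (-0.0606,0.9982); ey = (-0.9982,-0.0606)
θ=291°: P = B + 2.21·ex + 2.29·ey = (-0.9863,-1.6672)

θ=92°: 0.07 7.17
θ=291°: -0.99 -1.67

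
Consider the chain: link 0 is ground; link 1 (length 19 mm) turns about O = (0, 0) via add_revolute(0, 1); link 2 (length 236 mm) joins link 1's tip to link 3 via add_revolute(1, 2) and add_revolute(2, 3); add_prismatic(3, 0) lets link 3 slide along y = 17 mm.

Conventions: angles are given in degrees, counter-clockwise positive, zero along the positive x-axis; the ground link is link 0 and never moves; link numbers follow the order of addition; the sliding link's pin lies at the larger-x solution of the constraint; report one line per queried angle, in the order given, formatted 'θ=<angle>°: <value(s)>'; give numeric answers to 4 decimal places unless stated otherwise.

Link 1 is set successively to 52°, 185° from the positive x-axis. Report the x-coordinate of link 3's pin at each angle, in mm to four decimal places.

geometry: r = 19 mm, L = 236 mm, e = 17 mm
θ=52°: crank pin P = (r cos θ, r sin θ) = (11.697568, 14.972204)
θ=52°: h = r sin θ − e = 14.972204 − 17 = -2.027796
θ=52°: x = r cos θ + √(L² − h²) = 11.697568 + 235.991288 = 247.688856
θ=185°: crank pin P = (r cos θ, r sin θ) = (-18.927699, -1.655959)
θ=185°: h = r sin θ − e = -1.655959 − 17 = -18.655959
θ=185°: x = r cos θ + √(L² − h²) = -18.927699 + 235.261461 = 216.333762

θ=52°: 247.6889
θ=185°: 216.3338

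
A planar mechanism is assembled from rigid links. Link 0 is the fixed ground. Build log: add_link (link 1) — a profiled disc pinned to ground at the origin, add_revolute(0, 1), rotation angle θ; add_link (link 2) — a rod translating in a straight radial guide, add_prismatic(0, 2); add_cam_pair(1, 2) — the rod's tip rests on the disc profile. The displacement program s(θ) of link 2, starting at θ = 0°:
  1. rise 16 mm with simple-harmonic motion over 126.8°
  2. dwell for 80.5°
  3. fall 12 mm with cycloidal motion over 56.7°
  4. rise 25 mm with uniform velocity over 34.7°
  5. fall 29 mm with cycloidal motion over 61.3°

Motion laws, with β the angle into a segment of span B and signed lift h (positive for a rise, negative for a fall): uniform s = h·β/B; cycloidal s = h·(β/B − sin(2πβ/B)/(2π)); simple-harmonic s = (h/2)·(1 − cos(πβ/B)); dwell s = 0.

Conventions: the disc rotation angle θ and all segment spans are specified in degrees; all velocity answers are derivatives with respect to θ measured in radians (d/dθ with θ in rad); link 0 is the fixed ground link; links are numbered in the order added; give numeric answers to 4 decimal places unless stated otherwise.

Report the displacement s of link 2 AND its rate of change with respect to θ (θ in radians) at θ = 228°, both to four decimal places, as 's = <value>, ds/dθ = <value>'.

seg 1 [0°–126.8°] simple-harmonic, h=16: full span → s += 16 → s = 16.0000
seg 2 [126.8°–207.3°] dwell: s stays 16.0000
seg 3 [207.3°–264°] cycloidal, h=-12: θ=228° here. β=20.7, B=56.7. -12·(0.3651 − sin(2π·0.3651)/(2π)) = -2.9490 → s = 13.0510
velocity in seg [207.3°–264°] (cycloidal), θ in radians: β = 20.7° = 0.3613 rad, B = 56.7° = 0.9896 rad; ds/dθ = (h/B)(1 − cos(2πβ/B)) = ((-12)/0.9896)(1 − cos(2π·0.3651)) = -20.149754 mm/rad

s = 13.0510, ds/dθ = -20.1498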